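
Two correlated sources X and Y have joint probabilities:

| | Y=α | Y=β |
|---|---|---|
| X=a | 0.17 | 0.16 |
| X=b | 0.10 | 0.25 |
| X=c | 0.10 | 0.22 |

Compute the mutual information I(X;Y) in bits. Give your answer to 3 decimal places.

0.032 bits

Marginals: p(X) = (0.3300, 0.3500, 0.3200), p(Y) = (0.3700, 0.6300).
I(X;Y) = Σ p(x,y)·log₂[p(x,y)/(p(x)p(y))].
  (a,α): 0.17·log₂(1.3923) = 0.0812
  (a,β): 0.16·log₂(0.7696) = -0.0605
  (b,α): 0.10·log₂(0.7722) = -0.0373
  (b,β): 0.25·log₂(1.1338) = 0.0453
  (c,α): 0.10·log₂(0.8446) = -0.0244
  (c,β): 0.22·log₂(1.0913) = 0.0277
Sum = 0.032 bits.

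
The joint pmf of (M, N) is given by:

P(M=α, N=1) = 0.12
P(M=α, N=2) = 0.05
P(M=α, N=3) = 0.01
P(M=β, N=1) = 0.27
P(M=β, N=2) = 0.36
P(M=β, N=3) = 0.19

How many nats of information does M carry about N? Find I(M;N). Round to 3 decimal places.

Marginals: p(M) = (0.1800, 0.8200), p(N) = (0.3900, 0.4100, 0.2000).
I(M;N) = H(M) + H(N) − H(M,N).
H(M) = 0.4714, H(N) = 1.0547, H(M,N) = 1.4871.
I(M;N) = 0.4714 + 1.0547 − 1.4871 = 0.039 nats.

0.039 nats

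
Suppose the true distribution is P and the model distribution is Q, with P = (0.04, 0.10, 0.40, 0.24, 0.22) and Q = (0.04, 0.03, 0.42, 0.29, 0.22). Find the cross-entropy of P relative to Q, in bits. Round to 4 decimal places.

H(P,Q) = −Σ p·log₂ q.
  −0.04·log₂(0.04) = 0.18575
  −0.10·log₂(0.03) = 0.50589
  −0.40·log₂(0.42) = 0.50062
  −0.24·log₂(0.29) = 0.42861
  −0.22·log₂(0.22) = 0.48057
H(P,Q) = 2.1014 bits.

2.1014 bits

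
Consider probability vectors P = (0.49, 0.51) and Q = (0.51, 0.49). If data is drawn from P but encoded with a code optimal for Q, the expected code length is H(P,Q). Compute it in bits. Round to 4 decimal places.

H(P,Q) = −Σ p·log₂ q.
  −0.49·log₂(0.51) = 0.47600
  −0.51·log₂(0.49) = 0.52486
H(P,Q) = 1.0009 bits.

1.0009 bits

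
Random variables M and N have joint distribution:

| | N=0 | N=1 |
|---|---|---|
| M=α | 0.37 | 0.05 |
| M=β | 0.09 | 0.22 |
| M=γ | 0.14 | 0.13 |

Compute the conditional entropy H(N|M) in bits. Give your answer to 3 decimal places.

Marginals: p(M) = (0.4200, 0.3100, 0.2700), p(N) = (0.6000, 0.4000).
H(N|M) = Σ p(M) · H(N|M=·).
  M=α: p=0.4200, H(N|M=α) = 0.5266
  M=β: p=0.3100, H(N|M=β) = 0.8691
  M=γ: p=0.2700, H(N|M=γ) = 0.9990
Weighted sum = 0.760 bits.

0.760 bits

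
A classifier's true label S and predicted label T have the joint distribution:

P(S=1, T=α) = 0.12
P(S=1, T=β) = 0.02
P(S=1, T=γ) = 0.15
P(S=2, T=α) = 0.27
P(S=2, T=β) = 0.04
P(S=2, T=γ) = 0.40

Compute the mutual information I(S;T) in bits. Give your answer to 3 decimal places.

Marginals: p(S) = (0.2900, 0.7100), p(T) = (0.3900, 0.0600, 0.5500).
I(S;T) = H(S) + H(T) − H(S,T).
H(S) = 0.8687, H(T) = 1.2477, H(S,T) = 2.1150.
I(S;T) = 0.8687 + 1.2477 − 2.1150 = 0.001 bits.

0.001 bits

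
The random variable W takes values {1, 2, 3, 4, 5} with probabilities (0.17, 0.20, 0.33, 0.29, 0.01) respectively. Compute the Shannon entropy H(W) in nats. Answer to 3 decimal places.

1.394 nats

H(W) = −Σ p·ln p.
  −(0.17)·ln(0.17) = 0.3012
  −(0.20)·ln(0.20) = 0.3219
  −(0.33)·ln(0.33) = 0.3659
  −(0.29)·ln(0.29) = 0.3590
  −(0.01)·ln(0.01) = 0.0461
Sum: 0.3012 + 0.3219 + 0.3659 + 0.3590 + 0.0461 = 1.394 nats.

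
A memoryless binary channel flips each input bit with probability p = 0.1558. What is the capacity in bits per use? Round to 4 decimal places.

0.3758 bits

Binary symmetric channel: C = 1 − h₂(ε) where h₂ is the binary entropy function.
h₂(0.1558) = −0.1558·log₂0.1558 − 0.8442·log₂0.8442 = 0.6242.
C = 1 − 0.6242 = 0.3758 bits per channel use.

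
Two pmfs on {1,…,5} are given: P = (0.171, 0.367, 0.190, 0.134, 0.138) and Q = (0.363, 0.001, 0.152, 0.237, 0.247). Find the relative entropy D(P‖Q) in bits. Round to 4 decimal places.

D(P‖Q) = Σ p·log₂(p/q).
  0.171·log₂(0.171/0.363) = -0.18570
  0.367·log₂(0.367/0.001) = 3.12671
  0.190·log₂(0.190/0.152) = 0.06117
  0.134·log₂(0.134/0.237) = -0.11024
  0.138·log₂(0.138/0.247) = -0.11590
D(P‖Q) = 2.7760 bits.

2.7760 bits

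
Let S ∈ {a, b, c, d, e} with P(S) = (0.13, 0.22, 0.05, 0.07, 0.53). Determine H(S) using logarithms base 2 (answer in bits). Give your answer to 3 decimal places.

H(S) = −Σ p·log₂ p.
  −(0.13)·log₂(0.13) = 0.3826
  −(0.22)·log₂(0.22) = 0.4806
  −(0.05)·log₂(0.05) = 0.2161
  −(0.07)·log₂(0.07) = 0.2686
  −(0.53)·log₂(0.53) = 0.4854
Sum: 0.3826 + 0.4806 + 0.2161 + 0.2686 + 0.4854 = 1.833 bits.

1.833 bits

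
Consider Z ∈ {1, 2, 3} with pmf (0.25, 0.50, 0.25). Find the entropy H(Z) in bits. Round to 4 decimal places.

H(Z) = −Σ p·log₂ p.
  −(0.25)·log₂(0.25) = 0.50000
  −(0.50)·log₂(0.50) = 0.50000
  −(0.25)·log₂(0.25) = 0.50000
Sum: 0.50000 + 0.50000 + 0.50000 = 1.5000 bits.

1.5000 bits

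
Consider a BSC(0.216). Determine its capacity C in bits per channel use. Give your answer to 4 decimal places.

Binary symmetric channel: C = 1 − h₂(ε) where h₂ is the binary entropy function.
h₂(0.216) = −0.216·log₂0.216 − 0.784·log₂0.784 = 0.7528.
C = 1 − 0.7528 = 0.2472 bits per channel use.

0.2472 bits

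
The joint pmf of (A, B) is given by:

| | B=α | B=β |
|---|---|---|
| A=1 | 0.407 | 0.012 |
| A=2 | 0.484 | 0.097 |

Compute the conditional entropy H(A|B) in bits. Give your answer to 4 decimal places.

0.9407 bits

Chain rule: H(A|B) = H(A,B) − H(B).
Marginals: p(A) = (0.4190, 0.5810), p(B) = (0.8910, 0.1090).
H(A,B) = 1.4376 bits; H(B) = 0.4969 bits.
H(A|B) = 1.4376 − 0.4969 = 0.9407 bits.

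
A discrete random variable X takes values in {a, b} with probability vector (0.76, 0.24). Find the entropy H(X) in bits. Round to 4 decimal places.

0.7950 bits

H(X) = −Σ p·log₂ p.
  −(0.76)·log₂(0.76) = 0.30091
  −(0.24)·log₂(0.24) = 0.49413
Sum: 0.30091 + 0.49413 = 0.7950 bits.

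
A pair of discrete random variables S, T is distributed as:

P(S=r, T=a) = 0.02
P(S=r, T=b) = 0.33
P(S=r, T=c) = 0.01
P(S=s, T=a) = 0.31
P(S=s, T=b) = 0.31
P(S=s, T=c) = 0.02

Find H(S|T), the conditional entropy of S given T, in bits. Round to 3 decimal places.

0.776 bits

Marginals: p(S) = (0.3600, 0.6400), p(T) = (0.3300, 0.6400, 0.0300).
H(S|T) = Σ p(T) · H(S|T=·).
  T=a: p=0.3300, H(S|T=a) = 0.3298
  T=b: p=0.6400, H(S|T=b) = 0.9993
  T=c: p=0.0300, H(S|T=c) = 0.9183
Weighted sum = 0.776 bits.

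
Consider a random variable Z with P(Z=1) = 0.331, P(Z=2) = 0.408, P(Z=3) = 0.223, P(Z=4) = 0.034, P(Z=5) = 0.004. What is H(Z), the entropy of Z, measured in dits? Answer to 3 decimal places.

H(Z) = −Σ p·log₁₀ p.
  −(0.331)·log₁₀(0.331) = 0.1589
  −(0.408)·log₁₀(0.408) = 0.1589
  −(0.223)·log₁₀(0.223) = 0.1453
  −(0.034)·log₁₀(0.034) = 0.0499
  −(0.004)·log₁₀(0.004) = 0.0096
Sum: 0.1589 + 0.1589 + 0.1453 + 0.0499 + 0.0096 = 0.523 dits.

0.523 dits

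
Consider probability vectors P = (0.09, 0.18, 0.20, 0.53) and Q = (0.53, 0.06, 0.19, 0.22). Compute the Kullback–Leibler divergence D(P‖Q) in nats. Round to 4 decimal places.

0.5144 nats

D(P‖Q) = Σ p·ln(p/q).
  0.09·ln(0.09/0.53) = -0.15958
  0.18·ln(0.18/0.06) = 0.19775
  0.20·ln(0.20/0.19) = 0.01026
  0.53·ln(0.53/0.22) = 0.46600
D(P‖Q) = 0.5144 nats.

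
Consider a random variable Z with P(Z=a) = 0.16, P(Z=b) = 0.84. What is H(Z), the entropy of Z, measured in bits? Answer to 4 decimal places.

0.6343 bits

H(Z) = −Σ p·log₂ p.
  −(0.16)·log₂(0.16) = 0.42302
  −(0.84)·log₂(0.84) = 0.21129
Sum: 0.42302 + 0.21129 = 0.6343 bits.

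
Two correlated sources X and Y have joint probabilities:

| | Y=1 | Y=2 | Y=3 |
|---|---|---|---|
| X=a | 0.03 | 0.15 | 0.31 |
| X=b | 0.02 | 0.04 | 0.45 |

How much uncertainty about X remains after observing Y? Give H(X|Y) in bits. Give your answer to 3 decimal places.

Marginals: p(X) = (0.4900, 0.5100), p(Y) = (0.0500, 0.1900, 0.7600).
H(X|Y) = Σ p(Y) · H(X|Y=·).
  Y=1: p=0.0500, H(X|Y=1) = 0.9710
  Y=2: p=0.1900, H(X|Y=2) = 0.7425
  Y=3: p=0.7600, H(X|Y=3) = 0.9754
Weighted sum = 0.931 bits.

0.931 bits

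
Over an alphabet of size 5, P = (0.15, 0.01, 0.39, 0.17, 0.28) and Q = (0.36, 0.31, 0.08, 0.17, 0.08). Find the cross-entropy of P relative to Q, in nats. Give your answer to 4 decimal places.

2.1584 nats

H(P,Q) = −Σ p·ln q.
  −0.15·ln(0.36) = 0.15325
  −0.01·ln(0.31) = 0.01171
  −0.39·ln(0.08) = 0.98503
  −0.17·ln(0.17) = 0.30123
  −0.28·ln(0.08) = 0.70720
H(P,Q) = 2.1584 nats.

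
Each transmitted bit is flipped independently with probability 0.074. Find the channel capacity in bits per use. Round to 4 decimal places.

0.6193 bits

Binary symmetric channel: C = 1 − h₂(ε) where h₂ is the binary entropy function.
h₂(0.074) = −0.074·log₂0.074 − 0.926·log₂0.926 = 0.3807.
C = 1 − 0.3807 = 0.6193 bits per channel use.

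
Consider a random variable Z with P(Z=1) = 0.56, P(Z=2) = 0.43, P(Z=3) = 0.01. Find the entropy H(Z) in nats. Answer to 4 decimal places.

0.7337 nats

H(Z) = −Σ p·ln p.
  −(0.56)·ln(0.56) = 0.32470
  −(0.43)·ln(0.43) = 0.36291
  −(0.01)·ln(0.01) = 0.04605
Sum: 0.32470 + 0.36291 + 0.04605 = 0.7337 nats.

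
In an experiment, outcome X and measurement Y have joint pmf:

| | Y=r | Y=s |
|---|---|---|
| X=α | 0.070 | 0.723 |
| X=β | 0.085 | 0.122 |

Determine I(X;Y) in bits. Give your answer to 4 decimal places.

0.0785 bits

Marginals: p(X) = (0.7930, 0.2070), p(Y) = (0.1550, 0.8450).
I(X;Y) = H(X) + H(Y) − H(X,Y).
H(X) = 0.7357, H(Y) = 0.6222, H(X,Y) = 1.2794.
I(X;Y) = 0.7357 + 0.6222 − 1.2794 = 0.0785 bits.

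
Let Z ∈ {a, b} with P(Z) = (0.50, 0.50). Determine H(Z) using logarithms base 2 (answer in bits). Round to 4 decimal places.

1.0000 bits

H(Z) = −Σ p·log₂ p.
  −(0.50)·log₂(0.50) = 0.50000
  −(0.50)·log₂(0.50) = 0.50000
Sum: 0.50000 + 0.50000 = 1.0000 bits.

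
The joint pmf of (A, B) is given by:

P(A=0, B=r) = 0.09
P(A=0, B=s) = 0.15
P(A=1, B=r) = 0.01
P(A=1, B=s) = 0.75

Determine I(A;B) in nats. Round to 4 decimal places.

0.1131 nats

Marginals: p(A) = (0.2400, 0.7600), p(B) = (0.1000, 0.9000).
I(A;B) = Σ p(x,y)·ln[p(x,y)/(p(x)p(y))].
  (0,r): 0.09·ln(3.7500) = 0.11896
  (0,s): 0.15·ln(0.6944) = -0.05470
  (1,r): 0.01·ln(0.1316) = -0.02028
  (1,s): 0.75·ln(1.0965) = 0.06909
Sum = 0.1131 nats.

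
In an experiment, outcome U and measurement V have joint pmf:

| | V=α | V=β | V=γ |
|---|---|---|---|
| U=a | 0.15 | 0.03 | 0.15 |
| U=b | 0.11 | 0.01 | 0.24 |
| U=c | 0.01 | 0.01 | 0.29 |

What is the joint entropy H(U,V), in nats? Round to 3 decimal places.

H(U,V) = −Σ p(x,y)·ln p(x,y) over all 9 cells.
  cell (a,α): −0.15·ln0.15 = 0.2846
  cell (a,β): −0.03·ln0.03 = 0.1052
  cell (a,γ): −0.15·ln0.15 = 0.2846
  cell (b,α): −0.11·ln0.11 = 0.2428
  cell (b,β): −0.01·ln0.01 = 0.0461
  cell (b,γ): −0.24·ln0.24 = 0.3425
  cell (c,α): −0.01·ln0.01 = 0.0461
  cell (c,β): −0.01·ln0.01 = 0.0461
  cell (c,γ): −0.29·ln0.29 = 0.3590
Sum = 1.757 nats.

1.757 nats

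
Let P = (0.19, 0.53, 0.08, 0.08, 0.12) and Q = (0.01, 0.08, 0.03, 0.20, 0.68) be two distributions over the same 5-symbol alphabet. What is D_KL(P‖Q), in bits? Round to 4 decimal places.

1.9601 bits

D(P‖Q) = Σ p·log₂(p/q).
  0.19·log₂(0.19/0.01) = 0.80711
  0.53·log₂(0.53/0.08) = 1.44580
  0.08·log₂(0.08/0.03) = 0.11320
  0.08·log₂(0.08/0.20) = -0.10575
  0.12·log₂(0.12/0.68) = -0.30030
D(P‖Q) = 1.9601 bits.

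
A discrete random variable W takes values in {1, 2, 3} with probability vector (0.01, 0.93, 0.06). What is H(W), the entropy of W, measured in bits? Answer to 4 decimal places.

H(W) = −Σ p·log₂ p.
  −(0.01)·log₂(0.01) = 0.06644
  −(0.93)·log₂(0.93) = 0.09737
  −(0.06)·log₂(0.06) = 0.24353
Sum: 0.06644 + 0.09737 + 0.24353 = 0.4073 bits.

0.4073 bits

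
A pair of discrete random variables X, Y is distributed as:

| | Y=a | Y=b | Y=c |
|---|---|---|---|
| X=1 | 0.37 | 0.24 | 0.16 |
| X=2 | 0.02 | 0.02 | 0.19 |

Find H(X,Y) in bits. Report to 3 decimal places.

2.129 bits

H(X,Y) = −Σ p(x,y)·log₂ p(x,y) over all 6 cells.
  cell (1,a): −0.37·log₂0.37 = 0.5307
  cell (1,b): −0.24·log₂0.24 = 0.4941
  cell (1,c): −0.16·log₂0.16 = 0.4230
  cell (2,a): −0.02·log₂0.02 = 0.1129
  cell (2,b): −0.02·log₂0.02 = 0.1129
  cell (2,c): −0.19·log₂0.19 = 0.4552
Sum = 2.129 bits.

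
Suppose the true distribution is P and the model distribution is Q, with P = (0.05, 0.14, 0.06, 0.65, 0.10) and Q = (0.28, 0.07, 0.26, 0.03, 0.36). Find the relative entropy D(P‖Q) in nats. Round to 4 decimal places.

D(P‖Q) = Σ p·ln(p/q).
  0.05·ln(0.05/0.28) = -0.08614
  0.14·ln(0.14/0.07) = 0.09704
  0.06·ln(0.06/0.26) = -0.08798
  0.65·ln(0.65/0.03) = 1.99925
  0.10·ln(0.10/0.36) = -0.12809
D(P‖Q) = 1.7941 nats.

1.7941 nats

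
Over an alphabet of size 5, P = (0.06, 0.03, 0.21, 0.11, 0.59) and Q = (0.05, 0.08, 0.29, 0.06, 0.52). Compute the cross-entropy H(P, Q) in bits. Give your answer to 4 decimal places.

H(P,Q) = −Σ p·log₂ q.
  −0.06·log₂(0.05) = 0.25932
  −0.03·log₂(0.08) = 0.10932
  −0.21·log₂(0.29) = 0.37503
  −0.11·log₂(0.06) = 0.44648
  −0.59·log₂(0.52) = 0.55662
H(P,Q) = 1.7468 bits.

1.7468 bits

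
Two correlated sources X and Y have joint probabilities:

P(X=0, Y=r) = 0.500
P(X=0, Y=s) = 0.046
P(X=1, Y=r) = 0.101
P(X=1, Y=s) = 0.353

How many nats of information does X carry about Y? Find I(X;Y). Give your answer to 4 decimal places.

0.2742 nats

Marginals: p(X) = (0.5460, 0.4540), p(Y) = (0.6010, 0.3990).
I(X;Y) = H(X) + H(Y) − H(X,Y).
H(X) = 0.6889, H(Y) = 0.6726, H(X,Y) = 1.0873.
I(X;Y) = 0.6889 + 0.6726 − 1.0873 = 0.2742 nats.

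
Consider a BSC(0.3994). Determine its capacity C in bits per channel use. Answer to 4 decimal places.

Binary symmetric channel: C = 1 − h₂(ε) where h₂ is the binary entropy function.
h₂(0.3994) = −0.3994·log₂0.3994 − 0.6006·log₂0.6006 = 0.9706.
C = 1 − 0.9706 = 0.0294 bits per channel use.

0.0294 bits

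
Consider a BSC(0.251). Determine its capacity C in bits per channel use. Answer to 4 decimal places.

0.1871 bits

Binary symmetric channel: C = 1 − h₂(ε) where h₂ is the binary entropy function.
h₂(0.251) = −0.251·log₂0.251 − 0.749·log₂0.749 = 0.8129.
C = 1 − 0.8129 = 0.1871 bits per channel use.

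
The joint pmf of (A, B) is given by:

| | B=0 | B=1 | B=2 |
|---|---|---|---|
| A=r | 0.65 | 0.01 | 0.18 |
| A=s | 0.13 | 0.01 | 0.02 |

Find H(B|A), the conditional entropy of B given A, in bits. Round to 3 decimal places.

Marginals: p(A) = (0.8400, 0.1600), p(B) = (0.7800, 0.0200, 0.2000).
H(B|A) = Σ p(A) · H(B|A=·).
  A=r: p=0.8400, H(B|A=r) = 0.8386
  A=s: p=0.1600, H(B|A=s) = 0.8684
Weighted sum = 0.843 bits.

0.843 bits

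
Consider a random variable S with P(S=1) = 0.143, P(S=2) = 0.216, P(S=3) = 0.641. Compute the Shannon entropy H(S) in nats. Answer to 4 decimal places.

H(S) = −Σ p·ln p.
  −(0.143)·ln(0.143) = 0.27812
  −(0.216)·ln(0.216) = 0.33102
  −(0.641)·ln(0.641) = 0.28507
Sum: 0.27812 + 0.33102 + 0.28507 = 0.8942 nats.

0.8942 nats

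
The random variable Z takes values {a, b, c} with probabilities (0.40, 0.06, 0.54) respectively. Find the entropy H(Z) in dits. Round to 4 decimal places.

H(Z) = −Σ p·log₁₀ p.
  −(0.40)·log₁₀(0.40) = 0.15918
  −(0.06)·log₁₀(0.06) = 0.07331
  −(0.54)·log₁₀(0.54) = 0.14451
Sum: 0.15918 + 0.07331 + 0.14451 = 0.3770 dits.

0.3770 dits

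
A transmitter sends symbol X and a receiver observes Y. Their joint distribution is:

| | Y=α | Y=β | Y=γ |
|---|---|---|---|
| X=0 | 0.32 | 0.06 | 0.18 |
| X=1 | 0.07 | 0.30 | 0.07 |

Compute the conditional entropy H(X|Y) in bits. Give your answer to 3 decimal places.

0.713 bits

Marginals: p(X) = (0.5600, 0.4400), p(Y) = (0.3900, 0.3600, 0.2500).
H(X|Y) = Σ p(Y) · H(X|Y=·).
  Y=α: p=0.3900, H(X|Y=α) = 0.6790
  Y=β: p=0.3600, H(X|Y=β) = 0.6500
  Y=γ: p=0.2500, H(X|Y=γ) = 0.8555
Weighted sum = 0.713 bits.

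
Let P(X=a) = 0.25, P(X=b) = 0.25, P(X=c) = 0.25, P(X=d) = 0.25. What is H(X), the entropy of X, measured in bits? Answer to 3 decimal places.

H(X) = −Σ p·log₂ p.
  −(0.25)·log₂(0.25) = 0.5000
  −(0.25)·log₂(0.25) = 0.5000
  −(0.25)·log₂(0.25) = 0.5000
  −(0.25)·log₂(0.25) = 0.5000
Sum: 0.5000 + 0.5000 + 0.5000 + 0.5000 = 2.000 bits.

2.000 bits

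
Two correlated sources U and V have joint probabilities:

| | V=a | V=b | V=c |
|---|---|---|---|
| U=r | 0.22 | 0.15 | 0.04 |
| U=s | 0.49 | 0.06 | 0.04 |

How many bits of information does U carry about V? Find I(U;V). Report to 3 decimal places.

Marginals: p(U) = (0.4100, 0.5900), p(V) = (0.7100, 0.2100, 0.0800).
I(U;V) = H(U) + H(V) − H(U,V).
H(U) = 0.9765, H(V) = 1.1151, H(U,V) = 2.0104.
I(U;V) = 0.9765 + 1.1151 − 2.0104 = 0.081 bits.

0.081 bits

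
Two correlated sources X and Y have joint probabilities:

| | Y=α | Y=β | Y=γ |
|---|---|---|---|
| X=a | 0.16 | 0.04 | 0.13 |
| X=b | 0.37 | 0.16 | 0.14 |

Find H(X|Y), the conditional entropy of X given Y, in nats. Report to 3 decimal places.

Marginals: p(X) = (0.3300, 0.6700), p(Y) = (0.5300, 0.2000, 0.2700).
H(X|Y) = Σ p(Y) · H(X|Y=·).
  Y=α: p=0.5300, H(X|Y=α) = 0.6125
  Y=β: p=0.2000, H(X|Y=β) = 0.5004
  Y=γ: p=0.2700, H(X|Y=γ) = 0.6925
Weighted sum = 0.612 nats.

0.612 nats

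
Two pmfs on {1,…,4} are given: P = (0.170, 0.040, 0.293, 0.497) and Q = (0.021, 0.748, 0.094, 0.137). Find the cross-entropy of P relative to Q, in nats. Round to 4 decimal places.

H(P,Q) = −Σ p·ln q.
  −0.170·ln(0.021) = 0.65675
  −0.040·ln(0.748) = 0.01161
  −0.293·ln(0.094) = 0.69279
  −0.497·ln(0.137) = 0.98792
H(P,Q) = 2.3491 nats.

2.3491 nats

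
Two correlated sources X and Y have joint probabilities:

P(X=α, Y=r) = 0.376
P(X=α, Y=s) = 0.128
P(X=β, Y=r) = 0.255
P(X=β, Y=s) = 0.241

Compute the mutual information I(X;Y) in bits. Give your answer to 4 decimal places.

0.0422 bits

Marginals: p(X) = (0.5040, 0.4960), p(Y) = (0.6310, 0.3690).
I(X;Y) = Σ p(x,y)·log₂[p(x,y)/(p(x)p(y))].
  (α,r): 0.376·log₂(1.1823) = 0.09084
  (α,s): 0.128·log₂(0.6883) = -0.06899
  (β,r): 0.255·log₂(0.8148) = -0.07537
  (β,s): 0.241·log₂(1.3168) = 0.09568
Sum = 0.0422 bits.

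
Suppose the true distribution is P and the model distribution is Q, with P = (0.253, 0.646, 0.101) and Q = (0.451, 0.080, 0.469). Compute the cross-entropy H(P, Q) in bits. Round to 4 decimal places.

H(P,Q) = −Σ p·log₂ q.
  −0.253·log₂(0.451) = 0.29065
  −0.646·log₂(0.080) = 2.35393
  −0.101·log₂(0.469) = 0.11033
H(P,Q) = 2.7549 bits.

2.7549 bits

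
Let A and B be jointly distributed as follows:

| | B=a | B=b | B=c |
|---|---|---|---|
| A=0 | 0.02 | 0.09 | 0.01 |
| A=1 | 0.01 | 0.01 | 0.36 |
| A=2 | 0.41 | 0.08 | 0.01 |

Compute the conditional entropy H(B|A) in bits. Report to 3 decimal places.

Chain rule: H(B|A) = H(A,B) − H(A).
Marginals: p(A) = (0.1200, 0.3800, 0.5000), p(B) = (0.4400, 0.1800, 0.3800).
H(A,B) = 2.0408 bits; H(A) = 1.3975 bits.
H(B|A) = 2.0408 − 1.3975 = 0.643 bits.

0.643 bits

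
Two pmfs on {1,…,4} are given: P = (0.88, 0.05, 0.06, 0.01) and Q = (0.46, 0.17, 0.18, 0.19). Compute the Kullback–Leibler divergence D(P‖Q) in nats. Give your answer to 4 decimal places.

0.4143 nats

D(P‖Q) = Σ p·ln(p/q).
  0.88·ln(0.88/0.46) = 0.57085
  0.05·ln(0.05/0.17) = -0.06119
  0.06·ln(0.06/0.18) = -0.06592
  0.01·ln(0.01/0.19) = -0.02944
D(P‖Q) = 0.4143 nats.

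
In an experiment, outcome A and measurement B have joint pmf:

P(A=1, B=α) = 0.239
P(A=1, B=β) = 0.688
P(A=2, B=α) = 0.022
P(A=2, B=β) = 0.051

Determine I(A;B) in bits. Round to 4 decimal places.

0.0005 bits

Marginals: p(A) = (0.9270, 0.0730), p(B) = (0.2610, 0.7390).
I(A;B) = H(A) + H(B) − H(A,B).
H(A) = 0.3770, H(B) = 0.8283, H(A,B) = 1.2048.
I(A;B) = 0.3770 + 0.8283 − 1.2048 = 0.0005 bits.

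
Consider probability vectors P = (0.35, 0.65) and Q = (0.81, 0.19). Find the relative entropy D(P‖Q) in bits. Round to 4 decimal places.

D(P‖Q) = Σ p·log₂(p/q).
  0.35·log₂(0.35/0.81) = -0.42370
  0.65·log₂(0.65/0.19) = 1.15339
D(P‖Q) = 0.7297 bits.

0.7297 bits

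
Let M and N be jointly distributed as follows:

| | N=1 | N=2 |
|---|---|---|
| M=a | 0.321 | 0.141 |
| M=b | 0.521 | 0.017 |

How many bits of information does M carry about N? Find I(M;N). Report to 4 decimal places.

0.1106 bits

Marginals: p(M) = (0.4620, 0.5380), p(N) = (0.8420, 0.1580).
I(M;N) = Σ p(x,y)·log₂[p(x,y)/(p(x)p(y))].
  (a,1): 0.321·log₂(0.8252) = -0.08898
  (a,2): 0.141·log₂(1.9316) = 0.13392
  (b,1): 0.521·log₂(1.1501) = 0.10513
  (b,2): 0.017·log₂(0.2000) = -0.03947
Sum = 0.1106 bits.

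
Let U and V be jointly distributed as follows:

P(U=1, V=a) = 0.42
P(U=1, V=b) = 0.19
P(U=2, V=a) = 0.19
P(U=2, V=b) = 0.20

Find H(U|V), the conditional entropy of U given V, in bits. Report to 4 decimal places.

0.9357 bits

Marginals: p(U) = (0.6100, 0.3900), p(V) = (0.6100, 0.3900).
H(U|V) = Σ p(V) · H(U|V=·).
  V=a: p=0.6100, H(U|V=a) = 0.8949
  V=b: p=0.3900, H(U|V=b) = 0.9995
Weighted sum = 0.9357 bits.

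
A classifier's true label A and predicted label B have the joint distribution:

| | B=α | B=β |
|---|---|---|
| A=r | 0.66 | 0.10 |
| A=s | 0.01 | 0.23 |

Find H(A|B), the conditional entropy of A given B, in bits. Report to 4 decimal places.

Chain rule: H(A|B) = H(A,B) − H(B).
Marginals: p(A) = (0.7600, 0.2400), p(B) = (0.6700, 0.3300).
H(A,B) = 1.2819 bits; H(B) = 0.9149 bits.
H(A|B) = 1.2819 − 0.9149 = 0.3670 bits.

0.3670 bits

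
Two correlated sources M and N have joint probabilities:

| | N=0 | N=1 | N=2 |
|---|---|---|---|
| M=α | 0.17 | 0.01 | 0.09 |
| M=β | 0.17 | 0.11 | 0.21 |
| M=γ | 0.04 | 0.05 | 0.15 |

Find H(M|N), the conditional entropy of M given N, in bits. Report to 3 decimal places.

1.400 bits

Marginals: p(M) = (0.2700, 0.4900, 0.2400), p(N) = (0.3800, 0.1700, 0.4500).
H(M|N) = Σ p(N) · H(M|N=·).
  N=0: p=0.3800, H(M|N=0) = 1.3802
  N=1: p=0.1700, H(M|N=1) = 1.1661
  N=2: p=0.4500, H(M|N=2) = 1.5058
Weighted sum = 1.400 bits.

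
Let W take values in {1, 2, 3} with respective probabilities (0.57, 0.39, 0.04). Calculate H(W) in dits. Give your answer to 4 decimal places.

H(W) = −Σ p·log₁₀ p.
  −(0.57)·log₁₀(0.57) = 0.13915
  −(0.39)·log₁₀(0.39) = 0.15948
  −(0.04)·log₁₀(0.04) = 0.05592
Sum: 0.13915 + 0.15948 + 0.05592 = 0.3546 dits.

0.3546 dits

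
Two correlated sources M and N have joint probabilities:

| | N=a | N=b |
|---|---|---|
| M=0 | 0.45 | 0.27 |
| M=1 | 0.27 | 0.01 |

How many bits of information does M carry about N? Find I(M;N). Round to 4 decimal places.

0.1060 bits

Marginals: p(M) = (0.7200, 0.2800), p(N) = (0.7200, 0.2800).
I(M;N) = Σ p(x,y)·log₂[p(x,y)/(p(x)p(y))].
  (0,a): 0.45·log₂(0.8681) = -0.09186
  (0,b): 0.27·log₂(1.3393) = 0.11380
  (1,a): 0.27·log₂(1.3393) = 0.11380
  (1,b): 0.01·log₂(0.1276) = -0.02971
Sum = 0.1060 bits.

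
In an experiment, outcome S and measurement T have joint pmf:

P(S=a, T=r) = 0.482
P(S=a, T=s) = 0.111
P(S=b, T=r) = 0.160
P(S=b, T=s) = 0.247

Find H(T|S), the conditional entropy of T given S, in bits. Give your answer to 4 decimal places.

0.8059 bits

Chain rule: H(T|S) = H(S,T) − H(S).
Marginals: p(S) = (0.5930, 0.4070), p(T) = (0.6420, 0.3580).
H(S,T) = 1.7808 bits; H(S) = 0.9749 bits.
H(T|S) = 1.7808 − 0.9749 = 0.8059 bits.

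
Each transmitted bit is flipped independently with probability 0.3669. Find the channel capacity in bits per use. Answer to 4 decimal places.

0.0517 bits

Binary symmetric channel: C = 1 − h₂(ε) where h₂ is the binary entropy function.
h₂(0.3669) = −0.3669·log₂0.3669 − 0.6331·log₂0.6331 = 0.9483.
C = 1 − 0.9483 = 0.0517 bits per channel use.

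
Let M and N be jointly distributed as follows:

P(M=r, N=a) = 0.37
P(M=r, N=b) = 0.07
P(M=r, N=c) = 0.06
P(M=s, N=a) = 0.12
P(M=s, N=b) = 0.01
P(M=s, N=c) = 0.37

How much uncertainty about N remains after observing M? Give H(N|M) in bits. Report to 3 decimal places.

Marginals: p(M) = (0.5000, 0.5000), p(N) = (0.4900, 0.0800, 0.4300).
H(N|M) = Σ p(M) · H(N|M=·).
  M=r: p=0.5000, H(N|M=r) = 1.0856
  M=s: p=0.5000, H(N|M=s) = 0.9285
Weighted sum = 1.007 bits.

1.007 bits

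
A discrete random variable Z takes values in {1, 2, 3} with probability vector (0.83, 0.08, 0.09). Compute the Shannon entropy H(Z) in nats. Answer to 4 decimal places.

H(Z) = −Σ p·ln p.
  −(0.83)·ln(0.83) = 0.15465
  −(0.08)·ln(0.08) = 0.20206
  −(0.09)·ln(0.09) = 0.21672
Sum: 0.15465 + 0.20206 + 0.21672 = 0.5734 nats.

0.5734 nats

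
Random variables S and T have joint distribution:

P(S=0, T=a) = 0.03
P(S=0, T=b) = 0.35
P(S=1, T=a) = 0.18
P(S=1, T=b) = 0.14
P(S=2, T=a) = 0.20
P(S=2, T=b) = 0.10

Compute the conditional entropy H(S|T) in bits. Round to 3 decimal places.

1.344 bits

Marginals: p(S) = (0.3800, 0.3200, 0.3000), p(T) = (0.4100, 0.5900).
H(S|T) = Σ p(T) · H(S|T=·).
  T=a: p=0.4100, H(S|T=a) = 1.3026
  T=b: p=0.5900, H(S|T=b) = 1.3734
Weighted sum = 1.344 bits.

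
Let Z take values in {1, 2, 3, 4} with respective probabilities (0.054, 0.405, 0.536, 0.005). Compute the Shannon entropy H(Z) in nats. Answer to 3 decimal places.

0.884 nats

H(Z) = −Σ p·ln p.
  −(0.054)·ln(0.054) = 0.1576
  −(0.405)·ln(0.405) = 0.3661
  −(0.536)·ln(0.536) = 0.3343
  −(0.005)·ln(0.005) = 0.0265
Sum: 0.1576 + 0.3661 + 0.3343 + 0.0265 = 0.884 nats.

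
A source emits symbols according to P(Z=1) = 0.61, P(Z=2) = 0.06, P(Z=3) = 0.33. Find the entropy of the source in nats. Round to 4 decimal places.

0.8362 nats

H(Z) = −Σ p·ln p.
  −(0.61)·ln(0.61) = 0.30152
  −(0.06)·ln(0.06) = 0.16880
  −(0.33)·ln(0.33) = 0.36586
Sum: 0.30152 + 0.16880 + 0.36586 = 0.8362 nats.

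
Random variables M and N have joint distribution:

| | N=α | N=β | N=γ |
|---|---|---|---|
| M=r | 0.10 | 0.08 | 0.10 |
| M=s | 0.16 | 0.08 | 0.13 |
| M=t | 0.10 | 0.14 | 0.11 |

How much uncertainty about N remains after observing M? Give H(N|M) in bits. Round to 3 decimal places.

1.558 bits

Chain rule: H(N|M) = H(M,N) − H(M).
Marginals: p(M) = (0.2800, 0.3700, 0.3500), p(N) = (0.3600, 0.3000, 0.3400).
H(M,N) = 3.1327 bits; H(M) = 1.5751 bits.
H(N|M) = 3.1327 − 1.5751 = 1.558 bits.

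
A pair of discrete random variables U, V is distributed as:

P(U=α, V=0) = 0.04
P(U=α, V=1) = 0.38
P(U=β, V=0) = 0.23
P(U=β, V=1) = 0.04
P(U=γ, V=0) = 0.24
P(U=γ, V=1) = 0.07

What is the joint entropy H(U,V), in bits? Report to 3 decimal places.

H(U,V) = −Σ p(x,y)·log₂ p(x,y) over all 6 cells.
  cell (α,0): −0.04·log₂0.04 = 0.1858
  cell (α,1): −0.38·log₂0.38 = 0.5305
  cell (β,0): −0.23·log₂0.23 = 0.4877
  cell (β,1): −0.04·log₂0.04 = 0.1858
  cell (γ,0): −0.24·log₂0.24 = 0.4941
  cell (γ,1): −0.07·log₂0.07 = 0.2686
Sum = 2.152 bits.

2.152 bits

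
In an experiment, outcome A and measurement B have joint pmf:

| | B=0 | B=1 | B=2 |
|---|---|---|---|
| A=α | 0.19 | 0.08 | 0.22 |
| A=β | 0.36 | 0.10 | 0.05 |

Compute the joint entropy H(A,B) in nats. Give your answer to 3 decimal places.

1.599 nats

H(A,B) = −Σ p(x,y)·ln p(x,y) over all 6 cells.
  cell (α,0): −0.19·ln0.19 = 0.3155
  cell (α,1): −0.08·ln0.08 = 0.2021
  cell (α,2): −0.22·ln0.22 = 0.3331
  cell (β,0): −0.36·ln0.36 = 0.3678
  cell (β,1): −0.10·ln0.10 = 0.2303
  cell (β,2): −0.05·ln0.05 = 0.1498
Sum = 1.599 nats.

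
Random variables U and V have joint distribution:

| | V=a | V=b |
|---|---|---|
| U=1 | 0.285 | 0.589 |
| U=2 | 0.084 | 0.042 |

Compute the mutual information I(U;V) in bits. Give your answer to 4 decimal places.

0.0381 bits

Marginals: p(U) = (0.8740, 0.1260), p(V) = (0.3690, 0.6310).
I(U;V) = Σ p(x,y)·log₂[p(x,y)/(p(x)p(y))].
  (1,a): 0.285·log₂(0.8837) = -0.05083
  (1,b): 0.589·log₂(1.0680) = 0.05591
  (2,a): 0.084·log₂(1.8067) = 0.07168
  (2,b): 0.042·log₂(0.5283) = -0.03867
Sum = 0.0381 bits.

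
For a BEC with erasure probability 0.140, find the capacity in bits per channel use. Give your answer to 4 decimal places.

0.8600 bits

Binary erasure channel: capacity C = 1 − ε.
C = 1 − 0.140 = 0.8600 bits per channel use.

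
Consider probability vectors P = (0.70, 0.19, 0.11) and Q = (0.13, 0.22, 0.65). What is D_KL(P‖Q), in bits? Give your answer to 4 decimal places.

D(P‖Q) = Σ p·log₂(p/q).
  0.70·log₂(0.70/0.13) = 1.70019
  0.19·log₂(0.19/0.22) = -0.04019
  0.11·log₂(0.11/0.65) = -0.28192
D(P‖Q) = 1.3781 bits.

1.3781 bits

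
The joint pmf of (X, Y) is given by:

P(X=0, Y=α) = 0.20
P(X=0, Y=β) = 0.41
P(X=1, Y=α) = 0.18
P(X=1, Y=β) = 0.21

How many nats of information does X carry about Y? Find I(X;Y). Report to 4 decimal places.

0.0090 nats

Marginals: p(X) = (0.6100, 0.3900), p(Y) = (0.3800, 0.6200).
I(X;Y) = Σ p(x,y)·ln[p(x,y)/(p(x)p(y))].
  (0,α): 0.20·ln(0.8628) = -0.02951
  (0,β): 0.41·ln(1.0841) = 0.03310
  (1,α): 0.18·ln(1.2146) = 0.03499
  (1,β): 0.21·ln(0.8685) = -0.02961
Sum = 0.0090 nats.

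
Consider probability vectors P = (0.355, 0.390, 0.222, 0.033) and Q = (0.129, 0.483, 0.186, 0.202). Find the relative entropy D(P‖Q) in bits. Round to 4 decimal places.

D(P‖Q) = Σ p·log₂(p/q).
  0.355·log₂(0.355/0.129) = 0.51846
  0.390·log₂(0.390/0.483) = -0.12033
  0.222·log₂(0.222/0.186) = 0.05667
  0.033·log₂(0.033/0.202) = -0.08626
D(P‖Q) = 0.3685 bits.

0.3685 bits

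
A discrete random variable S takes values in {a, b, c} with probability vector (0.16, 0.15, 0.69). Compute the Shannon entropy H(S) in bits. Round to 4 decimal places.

1.2029 bits

H(S) = −Σ p·log₂ p.
  −(0.16)·log₂(0.16) = 0.42302
  −(0.15)·log₂(0.15) = 0.41054
  −(0.69)·log₂(0.69) = 0.36938
Sum: 0.42302 + 0.41054 + 0.36938 = 1.2029 bits.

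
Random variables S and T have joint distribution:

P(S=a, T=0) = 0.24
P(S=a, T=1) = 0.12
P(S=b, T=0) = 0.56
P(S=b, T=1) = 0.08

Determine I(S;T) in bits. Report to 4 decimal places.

Marginals: p(S) = (0.3600, 0.6400), p(T) = (0.8000, 0.2000).
I(S;T) = Σ p(x,y)·log₂[p(x,y)/(p(x)p(y))].
  (a,0): 0.24·log₂(0.8333) = -0.06313
  (a,1): 0.12·log₂(1.6667) = 0.08844
  (b,0): 0.56·log₂(1.0938) = 0.07240
  (b,1): 0.08·log₂(0.6250) = -0.05425
Sum = 0.0435 bits.

0.0435 bits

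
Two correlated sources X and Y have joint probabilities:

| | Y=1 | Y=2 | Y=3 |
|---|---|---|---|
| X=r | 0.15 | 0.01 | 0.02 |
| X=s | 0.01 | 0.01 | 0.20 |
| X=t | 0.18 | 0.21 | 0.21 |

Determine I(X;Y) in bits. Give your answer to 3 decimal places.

0.330 bits

Marginals: p(X) = (0.1800, 0.2200, 0.6000), p(Y) = (0.3400, 0.2300, 0.4300).
I(X;Y) = Σ p(x,y)·log₂[p(x,y)/(p(x)p(y))].
  (r,1): 0.15·log₂(2.4510) = 0.1940
  (r,2): 0.01·log₂(0.2415) = -0.0205
  (r,3): 0.02·log₂(0.2584) = -0.0390
  (s,1): 0.01·log₂(0.1337) = -0.0290
  (s,2): 0.01·log₂(0.1976) = -0.0234
  (s,3): 0.20·log₂(2.1142) = 0.2160
  (t,1): 0.18·log₂(0.8824) = -0.0325
  (t,2): 0.21·log₂(1.5217) = 0.1272
  (t,3): 0.21·log₂(0.8140) = -0.0624
Sum = 0.330 bits.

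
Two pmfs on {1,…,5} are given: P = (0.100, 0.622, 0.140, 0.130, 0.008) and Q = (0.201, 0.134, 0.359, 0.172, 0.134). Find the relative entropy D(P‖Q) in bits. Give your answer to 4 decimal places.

D(P‖Q) = Σ p·log₂(p/q).
  0.100·log₂(0.100/0.201) = -0.10072
  0.622·log₂(0.622/0.134) = 1.37753
  0.140·log₂(0.140/0.359) = -0.19020
  0.130·log₂(0.130/0.172) = -0.05251
  0.008·log₂(0.008/0.134) = -0.03253
D(P‖Q) = 1.0016 bits.

1.0016 bits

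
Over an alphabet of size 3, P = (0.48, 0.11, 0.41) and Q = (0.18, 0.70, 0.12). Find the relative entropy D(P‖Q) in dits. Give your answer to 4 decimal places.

0.3348 dits

D(P‖Q) = Σ p·log₁₀(p/q).
  0.48·log₁₀(0.48/0.18) = 0.20446
  0.11·log₁₀(0.11/0.70) = -0.08841
  0.41·log₁₀(0.41/0.12) = 0.21878
D(P‖Q) = 0.3348 dits.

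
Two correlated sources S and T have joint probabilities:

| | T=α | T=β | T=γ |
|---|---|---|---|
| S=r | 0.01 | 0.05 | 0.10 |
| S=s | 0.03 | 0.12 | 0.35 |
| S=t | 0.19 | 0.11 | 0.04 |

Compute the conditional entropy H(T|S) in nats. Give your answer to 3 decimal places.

Chain rule: H(T|S) = H(S,T) − H(S).
Marginals: p(S) = (0.1600, 0.5000, 0.3400), p(T) = (0.2300, 0.2800, 0.4900).
H(S,T) = 1.8403 nats; H(S) = 1.0066 nats.
H(T|S) = 1.8403 − 1.0066 = 0.834 nats.

0.834 nats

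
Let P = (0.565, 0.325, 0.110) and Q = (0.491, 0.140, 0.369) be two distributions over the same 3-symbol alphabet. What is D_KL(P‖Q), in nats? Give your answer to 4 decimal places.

0.2199 nats

D(P‖Q) = Σ p·ln(p/q).
  0.565·ln(0.565/0.491) = 0.07932
  0.325·ln(0.325/0.140) = 0.27371
  0.110·ln(0.110/0.369) = -0.13313
D(P‖Q) = 0.2199 nats.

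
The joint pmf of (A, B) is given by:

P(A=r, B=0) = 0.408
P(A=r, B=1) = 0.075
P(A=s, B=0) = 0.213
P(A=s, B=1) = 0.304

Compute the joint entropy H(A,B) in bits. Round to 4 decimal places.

H(A,B) = −Σ p(x,y)·log₂ p(x,y) over all 4 cells.
  cell (r,0): −0.408·log₂0.408 = 0.52769
  cell (r,1): −0.075·log₂0.075 = 0.28027
  cell (s,0): −0.213·log₂0.213 = 0.47522
  cell (s,1): −0.304·log₂0.304 = 0.52223
Sum = 1.8054 bits.

1.8054 bits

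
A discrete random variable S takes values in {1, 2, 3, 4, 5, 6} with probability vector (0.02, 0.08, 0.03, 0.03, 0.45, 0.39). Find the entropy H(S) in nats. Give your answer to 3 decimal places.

H(S) = −Σ p·ln p.
  −(0.02)·ln(0.02) = 0.0782
  −(0.08)·ln(0.08) = 0.2021
  −(0.03)·ln(0.03) = 0.1052
  −(0.03)·ln(0.03) = 0.1052
  −(0.45)·ln(0.45) = 0.3593
  −(0.39)·ln(0.39) = 0.3672
Sum: 0.0782 + 0.2021 + 0.1052 + 0.1052 + 0.3593 + 0.3672 = 1.217 nats.

1.217 nats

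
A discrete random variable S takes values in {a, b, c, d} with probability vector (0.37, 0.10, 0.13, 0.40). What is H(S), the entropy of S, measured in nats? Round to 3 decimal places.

1.230 nats

H(S) = −Σ p·ln p.
  −(0.37)·ln(0.37) = 0.3679
  −(0.10)·ln(0.10) = 0.2303
  −(0.13)·ln(0.13) = 0.2652
  −(0.40)·ln(0.40) = 0.3665
Sum: 0.3679 + 0.2303 + 0.2652 + 0.3665 = 1.230 nats.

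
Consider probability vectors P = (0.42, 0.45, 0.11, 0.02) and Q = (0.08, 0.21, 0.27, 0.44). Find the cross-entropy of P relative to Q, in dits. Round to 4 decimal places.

H(P,Q) = −Σ p·log₁₀ q.
  −0.42·log₁₀(0.08) = 0.46070
  −0.45·log₁₀(0.21) = 0.30500
  −0.11·log₁₀(0.27) = 0.06255
  −0.02·log₁₀(0.44) = 0.00713
H(P,Q) = 0.8354 dits.

0.8354 dits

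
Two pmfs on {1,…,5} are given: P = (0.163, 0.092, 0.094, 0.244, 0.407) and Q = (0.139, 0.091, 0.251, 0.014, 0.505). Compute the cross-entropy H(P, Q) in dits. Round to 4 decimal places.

H(P,Q) = −Σ p·log₁₀ q.
  −0.163·log₁₀(0.139) = 0.13969
  −0.092·log₁₀(0.091) = 0.09577
  −0.094·log₁₀(0.251) = 0.05643
  −0.244·log₁₀(0.014) = 0.45234
  −0.407·log₁₀(0.505) = 0.12076
H(P,Q) = 0.8650 dits.

0.8650 dits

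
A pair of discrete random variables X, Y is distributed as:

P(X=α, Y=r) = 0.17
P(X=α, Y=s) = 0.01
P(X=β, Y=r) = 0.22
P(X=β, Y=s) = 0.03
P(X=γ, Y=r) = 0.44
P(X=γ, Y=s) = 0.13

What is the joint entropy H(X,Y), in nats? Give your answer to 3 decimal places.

H(X,Y) = −Σ p(x,y)·ln p(x,y) over all 6 cells.
  cell (α,r): −0.17·ln0.17 = 0.3012
  cell (α,s): −0.01·ln0.01 = 0.0461
  cell (β,r): −0.22·ln0.22 = 0.3331
  cell (β,s): −0.03·ln0.03 = 0.1052
  cell (γ,r): −0.44·ln0.44 = 0.3612
  cell (γ,s): −0.13·ln0.13 = 0.2652
Sum = 1.412 nats.

1.412 nats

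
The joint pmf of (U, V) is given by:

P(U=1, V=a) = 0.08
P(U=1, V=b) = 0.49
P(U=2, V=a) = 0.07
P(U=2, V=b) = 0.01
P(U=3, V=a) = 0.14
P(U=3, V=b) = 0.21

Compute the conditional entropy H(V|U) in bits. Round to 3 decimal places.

0.717 bits

Chain rule: H(V|U) = H(U,V) − H(U).
Marginals: p(U) = (0.5700, 0.0800, 0.3500), p(V) = (0.2900, 0.7100).
H(U,V) = 2.0007 bits; H(U) = 1.2839 bits.
H(V|U) = 2.0007 − 1.2839 = 0.717 bits.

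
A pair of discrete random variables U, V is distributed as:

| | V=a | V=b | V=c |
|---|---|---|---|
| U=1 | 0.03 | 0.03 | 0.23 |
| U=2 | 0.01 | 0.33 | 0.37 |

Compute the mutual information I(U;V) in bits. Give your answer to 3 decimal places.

Marginals: p(U) = (0.2900, 0.7100), p(V) = (0.0400, 0.3600, 0.6000).
I(U;V) = H(U) + H(V) − H(U,V).
H(U) = 0.8687, H(V) = 1.1585, H(U,V) = 1.9162.
I(U;V) = 0.8687 + 1.1585 − 1.9162 = 0.111 bits.

0.111 bits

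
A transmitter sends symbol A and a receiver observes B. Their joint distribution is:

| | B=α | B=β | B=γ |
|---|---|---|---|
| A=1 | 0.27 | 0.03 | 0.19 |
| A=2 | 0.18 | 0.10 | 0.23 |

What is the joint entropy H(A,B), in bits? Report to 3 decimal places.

2.382 bits

H(A,B) = −Σ p(x,y)·log₂ p(x,y) over all 6 cells.
  cell (1,α): −0.27·log₂0.27 = 0.5100
  cell (1,β): −0.03·log₂0.03 = 0.1518
  cell (1,γ): −0.19·log₂0.19 = 0.4552
  cell (2,α): −0.18·log₂0.18 = 0.4453
  cell (2,β): −0.10·log₂0.10 = 0.3322
  cell (2,γ): −0.23·log₂0.23 = 0.4877
Sum = 2.382 bits.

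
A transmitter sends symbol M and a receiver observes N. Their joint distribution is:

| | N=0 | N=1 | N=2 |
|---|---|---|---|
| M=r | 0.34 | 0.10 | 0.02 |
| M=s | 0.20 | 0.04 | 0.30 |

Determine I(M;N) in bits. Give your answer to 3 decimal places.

0.253 bits

Marginals: p(M) = (0.4600, 0.5400), p(N) = (0.5400, 0.1400, 0.3200).
I(M;N) = H(M) + H(N) − H(M,N).
H(M) = 0.9954, H(N) = 1.4032, H(M,N) = 2.1455.
I(M;N) = 0.9954 + 1.4032 − 2.1455 = 0.253 bits.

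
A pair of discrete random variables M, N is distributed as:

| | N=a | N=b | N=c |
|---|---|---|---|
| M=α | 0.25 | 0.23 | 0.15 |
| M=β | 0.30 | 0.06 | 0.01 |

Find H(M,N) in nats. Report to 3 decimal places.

1.545 nats

H(M,N) = −Σ p(x,y)·ln p(x,y) over all 6 cells.
  cell (α,a): −0.25·ln0.25 = 0.3466
  cell (α,b): −0.23·ln0.23 = 0.3380
  cell (α,c): −0.15·ln0.15 = 0.2846
  cell (β,a): −0.30·ln0.30 = 0.3612
  cell (β,b): −0.06·ln0.06 = 0.1688
  cell (β,c): −0.01·ln0.01 = 0.0461
Sum = 1.545 nats.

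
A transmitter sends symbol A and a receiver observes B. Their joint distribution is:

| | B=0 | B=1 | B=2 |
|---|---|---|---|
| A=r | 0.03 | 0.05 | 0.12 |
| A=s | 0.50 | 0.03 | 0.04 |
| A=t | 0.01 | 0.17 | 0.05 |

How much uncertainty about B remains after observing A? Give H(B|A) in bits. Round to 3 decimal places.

0.875 bits

Chain rule: H(B|A) = H(A,B) − H(A).
Marginals: p(A) = (0.2000, 0.5700, 0.2300), p(B) = (0.5400, 0.2500, 0.2100).
H(A,B) = 2.2896 bits; H(A) = 1.4143 bits.
H(B|A) = 2.2896 − 1.4143 = 0.875 bits.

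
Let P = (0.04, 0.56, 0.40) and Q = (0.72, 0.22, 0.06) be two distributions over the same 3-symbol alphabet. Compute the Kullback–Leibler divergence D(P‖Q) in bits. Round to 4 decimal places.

D(P‖Q) = Σ p·log₂(p/q).
  0.04·log₂(0.04/0.72) = -0.16680
  0.56·log₂(0.56/0.22) = 0.75484
  0.40·log₂(0.40/0.06) = 1.09479
D(P‖Q) = 1.6828 bits.

1.6828 bits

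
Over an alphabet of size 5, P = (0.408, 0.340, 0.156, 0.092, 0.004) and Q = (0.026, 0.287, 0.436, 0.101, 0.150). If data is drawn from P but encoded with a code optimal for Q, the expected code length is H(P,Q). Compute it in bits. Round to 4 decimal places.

3.2626 bits

H(P,Q) = −Σ p·log₂ q.
  −0.408·log₂(0.026) = 2.14826
  −0.340·log₂(0.287) = 0.61230
  −0.156·log₂(0.436) = 0.18683
  −0.092·log₂(0.101) = 0.30430
  −0.004·log₂(0.150) = 0.01095
H(P,Q) = 3.2626 bits.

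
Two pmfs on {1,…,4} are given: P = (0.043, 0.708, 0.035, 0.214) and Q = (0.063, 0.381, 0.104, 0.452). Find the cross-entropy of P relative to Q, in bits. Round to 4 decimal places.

H(P,Q) = −Σ p·log₂ q.
  −0.043·log₂(0.063) = 0.17151
  −0.708·log₂(0.381) = 0.98563
  −0.035·log₂(0.104) = 0.11429
  −0.214·log₂(0.452) = 0.24516
H(P,Q) = 1.5166 bits.

1.5166 bits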